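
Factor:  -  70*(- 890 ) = 2^2*5^2*7^1*89^1 = 62300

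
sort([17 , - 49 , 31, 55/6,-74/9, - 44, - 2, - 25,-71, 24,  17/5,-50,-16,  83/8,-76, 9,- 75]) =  [ - 76,-75,-71, - 50, - 49,-44, - 25,  -  16, - 74/9 , - 2,17/5, 9, 55/6,83/8, 17, 24, 31]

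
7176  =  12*598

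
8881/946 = 9 + 367/946  =  9.39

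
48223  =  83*581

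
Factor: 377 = 13^1*29^1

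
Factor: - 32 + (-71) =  - 103 =- 103^1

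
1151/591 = 1 + 560/591 =1.95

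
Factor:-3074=- 2^1*29^1 *53^1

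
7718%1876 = 214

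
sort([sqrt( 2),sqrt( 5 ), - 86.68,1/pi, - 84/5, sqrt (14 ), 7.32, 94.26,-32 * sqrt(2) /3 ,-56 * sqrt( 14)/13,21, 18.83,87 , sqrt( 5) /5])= [ - 86.68, - 84/5, - 56 *sqrt(14)/13 , - 32 * sqrt ( 2 )/3,1/pi, sqrt( 5 ) /5, sqrt (2 ), sqrt( 5) , sqrt(14 ),7.32, 18.83, 21, 87,94.26] 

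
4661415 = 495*9417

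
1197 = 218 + 979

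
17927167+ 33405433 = 51332600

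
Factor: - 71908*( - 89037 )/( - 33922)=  - 3201236298/16961 = - 2^1 * 3^2*7^(  -  1) * 13^1*761^1*2423^ ( - 1)*17977^1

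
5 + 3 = 8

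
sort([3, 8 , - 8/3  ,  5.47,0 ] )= [-8/3, 0,3,  5.47,  8]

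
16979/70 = 242 + 39/70 =242.56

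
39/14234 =39/14234 = 0.00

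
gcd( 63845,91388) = 1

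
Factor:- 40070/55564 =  - 20035/27782  =  - 2^( - 1 ) * 5^1 * 29^(-1 )*479^( - 1 )*4007^1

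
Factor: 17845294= 2^1*19^1 * 469613^1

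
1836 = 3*612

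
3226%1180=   866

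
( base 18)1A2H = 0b10001110100101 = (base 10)9125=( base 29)aoj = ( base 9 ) 13458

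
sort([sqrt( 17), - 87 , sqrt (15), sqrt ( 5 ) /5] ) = [  -  87, sqrt ( 5)/5 , sqrt(15),sqrt(17 ) ]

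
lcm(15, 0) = 0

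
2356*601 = 1415956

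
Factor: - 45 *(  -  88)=3960 =2^3*3^2*5^1*11^1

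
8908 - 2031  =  6877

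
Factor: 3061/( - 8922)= - 2^( -1 )*3^ ( - 1)*1487^( - 1)*3061^1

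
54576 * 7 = 382032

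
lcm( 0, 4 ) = 0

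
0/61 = 0 = 0.00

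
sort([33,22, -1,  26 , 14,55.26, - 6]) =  [ - 6, - 1,  14,22,26, 33, 55.26 ] 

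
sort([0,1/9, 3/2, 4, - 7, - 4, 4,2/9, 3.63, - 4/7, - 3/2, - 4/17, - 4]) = [ - 7,  -  4, - 4, -3/2, - 4/7,  -  4/17, 0,1/9,2/9,3/2 , 3.63 , 4,4]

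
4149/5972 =4149/5972 = 0.69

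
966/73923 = 322/24641 = 0.01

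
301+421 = 722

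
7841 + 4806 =12647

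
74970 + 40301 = 115271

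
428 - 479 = -51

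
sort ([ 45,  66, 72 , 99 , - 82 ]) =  [ - 82, 45, 66, 72,99]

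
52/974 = 26/487 = 0.05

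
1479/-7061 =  - 1 + 5582/7061 = - 0.21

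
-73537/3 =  - 24513 + 2/3 =- 24512.33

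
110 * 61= 6710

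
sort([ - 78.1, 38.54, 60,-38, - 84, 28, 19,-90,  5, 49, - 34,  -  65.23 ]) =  [ - 90, - 84, - 78.1, - 65.23, - 38, - 34, 5, 19, 28, 38.54, 49,60] 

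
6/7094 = 3/3547 = 0.00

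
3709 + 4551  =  8260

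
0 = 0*541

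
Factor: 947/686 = 2^(  -  1 )*7^(-3 )*947^1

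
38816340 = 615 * 63116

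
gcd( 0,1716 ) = 1716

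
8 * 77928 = 623424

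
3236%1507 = 222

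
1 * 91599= 91599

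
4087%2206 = 1881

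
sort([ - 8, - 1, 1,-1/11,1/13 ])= [ - 8, - 1, - 1/11,1/13, 1 ]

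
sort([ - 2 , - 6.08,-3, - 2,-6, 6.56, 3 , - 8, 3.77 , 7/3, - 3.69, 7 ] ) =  [ - 8,-6.08, - 6, - 3.69, - 3, - 2,-2,  7/3, 3,3.77,6.56, 7 ] 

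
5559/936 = 1853/312 = 5.94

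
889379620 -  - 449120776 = 1338500396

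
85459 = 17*5027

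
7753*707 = 5481371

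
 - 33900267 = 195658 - 34095925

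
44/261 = 44/261  =  0.17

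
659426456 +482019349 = 1141445805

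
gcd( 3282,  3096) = 6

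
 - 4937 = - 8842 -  - 3905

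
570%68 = 26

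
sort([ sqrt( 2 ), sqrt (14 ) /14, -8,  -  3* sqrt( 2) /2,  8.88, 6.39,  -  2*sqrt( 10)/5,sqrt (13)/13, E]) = [ - 8, - 3*sqrt ( 2 )/2,-2*sqrt(10 ) /5, sqrt( 14 )/14, sqrt( 13)/13, sqrt ( 2 ), E,  6.39,8.88 ]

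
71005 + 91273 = 162278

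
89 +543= 632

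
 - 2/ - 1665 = 2/1665 = 0.00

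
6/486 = 1/81 = 0.01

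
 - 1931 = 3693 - 5624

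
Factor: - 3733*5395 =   -  5^1*13^1*83^1*3733^1 = - 20139535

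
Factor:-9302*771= - 2^1*3^1*257^1*4651^1 = - 7171842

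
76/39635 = 76/39635 = 0.00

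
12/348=1/29 = 0.03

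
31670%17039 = 14631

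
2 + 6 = 8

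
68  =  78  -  10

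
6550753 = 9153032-2602279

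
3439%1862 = 1577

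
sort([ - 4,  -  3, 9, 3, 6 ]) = [ - 4, - 3, 3, 6, 9 ] 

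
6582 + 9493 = 16075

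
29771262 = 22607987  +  7163275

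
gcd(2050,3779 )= 1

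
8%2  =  0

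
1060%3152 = 1060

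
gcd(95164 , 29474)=2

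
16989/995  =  17 + 74/995 = 17.07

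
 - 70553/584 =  - 121 + 111/584 = - 120.81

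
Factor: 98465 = 5^1*47^1*419^1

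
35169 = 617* 57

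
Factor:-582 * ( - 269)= 2^1*3^1*97^1*269^1 = 156558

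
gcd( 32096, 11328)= 1888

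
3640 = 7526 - 3886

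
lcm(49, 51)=2499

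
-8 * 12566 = -100528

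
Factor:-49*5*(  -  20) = 4900 = 2^2*5^2 * 7^2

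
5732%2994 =2738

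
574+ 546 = 1120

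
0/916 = 0 =0.00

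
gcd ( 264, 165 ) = 33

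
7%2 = 1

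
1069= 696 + 373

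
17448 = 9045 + 8403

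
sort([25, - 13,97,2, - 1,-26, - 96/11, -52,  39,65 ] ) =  [ - 52, - 26, - 13 ,  -  96/11, - 1,2,25 , 39,65 , 97]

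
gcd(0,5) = 5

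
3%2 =1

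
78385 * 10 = 783850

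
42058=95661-53603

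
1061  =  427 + 634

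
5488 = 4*1372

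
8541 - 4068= 4473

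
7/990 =7/990 = 0.01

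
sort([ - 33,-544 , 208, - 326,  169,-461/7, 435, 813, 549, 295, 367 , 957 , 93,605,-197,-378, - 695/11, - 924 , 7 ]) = [ - 924,  -  544, - 378,-326,-197, - 461/7 , - 695/11, - 33,7, 93, 169,208, 295, 367, 435,549, 605, 813 , 957]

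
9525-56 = 9469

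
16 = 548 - 532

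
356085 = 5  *71217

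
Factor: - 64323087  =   - 3^1*17^1 * 127^1*9931^1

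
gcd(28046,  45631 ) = 1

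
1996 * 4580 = 9141680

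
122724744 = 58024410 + 64700334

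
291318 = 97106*3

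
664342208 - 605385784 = 58956424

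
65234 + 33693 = 98927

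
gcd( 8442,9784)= 2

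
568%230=108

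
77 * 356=27412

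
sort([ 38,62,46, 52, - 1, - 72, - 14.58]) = [ - 72, - 14.58,-1, 38,46,52,  62 ] 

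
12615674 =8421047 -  - 4194627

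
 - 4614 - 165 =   -  4779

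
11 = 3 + 8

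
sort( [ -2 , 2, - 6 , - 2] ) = [ - 6, - 2, - 2,2] 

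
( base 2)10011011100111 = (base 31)AB8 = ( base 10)9959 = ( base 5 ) 304314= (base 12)591B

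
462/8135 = 462/8135 = 0.06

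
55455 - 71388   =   - 15933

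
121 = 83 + 38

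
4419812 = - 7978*(  -  554)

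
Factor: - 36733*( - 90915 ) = 3^1*5^1*11^1*19^1*29^1*109^1 *337^1 = 3339580695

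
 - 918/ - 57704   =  459/28852 = 0.02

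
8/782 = 4/391 =0.01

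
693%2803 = 693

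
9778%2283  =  646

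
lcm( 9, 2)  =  18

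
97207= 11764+85443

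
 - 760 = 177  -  937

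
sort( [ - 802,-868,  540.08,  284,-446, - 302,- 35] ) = [- 868, - 802, - 446 ,  -  302, - 35, 284,540.08] 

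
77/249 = 77/249=0.31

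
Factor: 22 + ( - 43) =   -  3^1* 7^1 = - 21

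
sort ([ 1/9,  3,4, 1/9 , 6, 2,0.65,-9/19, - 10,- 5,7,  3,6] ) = [-10,-5, - 9/19 , 1/9, 1/9, 0.65,2 , 3 , 3, 4,6,6 , 7]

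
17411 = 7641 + 9770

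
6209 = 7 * 887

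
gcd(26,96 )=2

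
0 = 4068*0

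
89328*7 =625296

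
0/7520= 0= 0.00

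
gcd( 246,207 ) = 3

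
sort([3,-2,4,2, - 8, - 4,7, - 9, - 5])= [ - 9, - 8, - 5, - 4, - 2,2,3, 4,7 ] 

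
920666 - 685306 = 235360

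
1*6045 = 6045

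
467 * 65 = 30355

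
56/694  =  28/347=0.08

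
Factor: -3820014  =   - 2^1*3^3*11^1*59^1*109^1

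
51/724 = 51/724=0.07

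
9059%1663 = 744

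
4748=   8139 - 3391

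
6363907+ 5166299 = 11530206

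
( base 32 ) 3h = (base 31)3k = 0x71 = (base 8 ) 161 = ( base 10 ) 113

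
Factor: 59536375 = 5^3*79^1*6029^1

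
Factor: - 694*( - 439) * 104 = 2^4*13^1*347^1 * 439^1 = 31685264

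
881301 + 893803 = 1775104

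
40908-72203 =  - 31295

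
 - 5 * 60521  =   - 302605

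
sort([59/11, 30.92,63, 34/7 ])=[ 34/7, 59/11, 30.92,63 ]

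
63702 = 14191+49511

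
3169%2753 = 416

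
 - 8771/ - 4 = 2192 + 3/4 = 2192.75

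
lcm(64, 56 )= 448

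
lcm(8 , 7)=56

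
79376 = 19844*4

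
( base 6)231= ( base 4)1123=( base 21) 47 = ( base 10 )91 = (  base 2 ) 1011011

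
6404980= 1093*5860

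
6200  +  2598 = 8798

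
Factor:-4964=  - 2^2*17^1*73^1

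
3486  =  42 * 83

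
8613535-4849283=3764252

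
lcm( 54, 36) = 108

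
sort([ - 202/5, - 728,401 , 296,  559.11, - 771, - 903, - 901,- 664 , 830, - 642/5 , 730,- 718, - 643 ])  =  [ - 903, - 901, - 771, - 728, - 718 , - 664, - 643, - 642/5, - 202/5,296,401,559.11,730,830]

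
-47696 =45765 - 93461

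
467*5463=2551221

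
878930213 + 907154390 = 1786084603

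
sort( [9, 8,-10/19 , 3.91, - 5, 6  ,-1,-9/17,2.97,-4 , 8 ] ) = [ -5, - 4, - 1, - 9/17,  -  10/19,2.97,3.91, 6, 8, 8, 9 ] 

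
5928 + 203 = 6131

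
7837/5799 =1 + 2038/5799 = 1.35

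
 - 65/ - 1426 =65/1426 =0.05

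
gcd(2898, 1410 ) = 6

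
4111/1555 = 2 + 1001/1555= 2.64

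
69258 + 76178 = 145436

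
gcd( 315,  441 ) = 63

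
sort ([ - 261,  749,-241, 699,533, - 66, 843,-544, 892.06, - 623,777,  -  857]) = [ - 857, - 623, - 544,- 261, - 241, - 66, 533, 699,749, 777,843,892.06] 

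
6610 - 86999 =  - 80389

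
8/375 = 8/375 = 0.02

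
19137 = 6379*3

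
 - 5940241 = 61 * (-97381)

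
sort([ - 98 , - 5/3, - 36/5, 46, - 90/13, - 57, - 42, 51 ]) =[ - 98, - 57, - 42,  -  36/5,-90/13,-5/3,46, 51 ]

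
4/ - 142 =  - 1+69/71= -0.03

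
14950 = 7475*2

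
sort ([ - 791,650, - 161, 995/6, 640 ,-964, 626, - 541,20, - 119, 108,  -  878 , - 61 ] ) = [-964,-878 ,-791 , - 541 ,-161, - 119, - 61, 20,108 , 995/6,626,640, 650]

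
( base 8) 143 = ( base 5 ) 344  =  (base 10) 99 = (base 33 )30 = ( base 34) 2v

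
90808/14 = 6486  +  2/7 =6486.29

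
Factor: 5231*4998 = 2^1 * 3^1*7^2*17^1*5231^1 = 26144538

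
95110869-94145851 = 965018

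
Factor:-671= - 11^1*61^1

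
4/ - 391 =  - 4/391  =  -0.01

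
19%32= 19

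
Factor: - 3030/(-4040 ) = 3/4 = 2^( - 2)*3^1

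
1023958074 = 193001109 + 830956965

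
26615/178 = 149 + 93/178  =  149.52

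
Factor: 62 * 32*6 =2^7*3^1 * 31^1=11904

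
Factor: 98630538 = 2^1*3^1*16438423^1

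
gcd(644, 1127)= 161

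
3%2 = 1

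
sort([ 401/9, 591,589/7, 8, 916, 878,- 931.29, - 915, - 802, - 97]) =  [-931.29, - 915, - 802, - 97,8, 401/9, 589/7, 591, 878,  916]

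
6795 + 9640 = 16435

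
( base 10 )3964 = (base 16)f7c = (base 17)DC3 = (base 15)1294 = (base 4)331330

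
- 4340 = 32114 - 36454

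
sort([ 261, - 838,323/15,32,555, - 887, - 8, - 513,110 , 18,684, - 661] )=[ - 887, - 838, - 661,- 513, - 8,18,323/15,  32, 110, 261,555,684]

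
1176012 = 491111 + 684901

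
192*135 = 25920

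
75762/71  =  75762/71= 1067.07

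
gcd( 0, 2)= 2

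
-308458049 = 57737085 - 366195134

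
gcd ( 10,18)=2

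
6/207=2/69=0.03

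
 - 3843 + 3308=  -  535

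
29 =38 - 9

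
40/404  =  10/101 = 0.10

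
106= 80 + 26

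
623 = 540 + 83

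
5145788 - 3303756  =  1842032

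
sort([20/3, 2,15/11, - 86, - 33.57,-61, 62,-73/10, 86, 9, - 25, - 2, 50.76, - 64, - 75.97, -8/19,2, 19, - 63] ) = [ - 86, - 75.97, - 64, - 63, - 61,-33.57, - 25 , - 73/10 ,-2, - 8/19, 15/11, 2 , 2,20/3, 9, 19, 50.76,62, 86] 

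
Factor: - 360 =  - 2^3*3^2*5^1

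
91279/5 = 91279/5 =18255.80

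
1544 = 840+704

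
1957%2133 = 1957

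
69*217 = 14973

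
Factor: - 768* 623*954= -456454656 = -2^9*3^3*7^1*53^1*89^1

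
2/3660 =1/1830  =  0.00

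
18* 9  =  162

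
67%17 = 16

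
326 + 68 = 394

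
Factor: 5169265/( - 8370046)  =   -2^ ( - 1)*5^1*263^1*479^(-1)*3931^1 * 8737^(-1)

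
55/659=55/659 = 0.08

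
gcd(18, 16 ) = 2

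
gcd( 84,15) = 3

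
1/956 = 1/956 = 0.00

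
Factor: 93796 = 2^2*131^1*179^1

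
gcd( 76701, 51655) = 1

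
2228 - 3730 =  - 1502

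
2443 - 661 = 1782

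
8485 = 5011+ 3474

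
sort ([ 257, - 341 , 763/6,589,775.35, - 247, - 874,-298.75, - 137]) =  [ - 874, - 341, - 298.75, - 247, - 137, 763/6, 257 , 589, 775.35 ] 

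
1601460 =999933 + 601527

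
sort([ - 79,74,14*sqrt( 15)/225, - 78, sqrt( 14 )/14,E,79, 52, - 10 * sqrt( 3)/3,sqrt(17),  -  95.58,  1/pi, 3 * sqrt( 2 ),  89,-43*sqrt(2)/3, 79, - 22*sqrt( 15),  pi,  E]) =[ - 95.58, - 22 *sqrt( 15 ) , - 79, - 78,- 43 * sqrt( 2)/3, - 10 * sqrt( 3)/3,14*sqrt( 15 )/225, sqrt(14)/14 , 1/pi,E,  E,pi,sqrt( 17),3 * sqrt( 2),52 , 74,79, 79, 89] 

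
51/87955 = 51/87955 = 0.00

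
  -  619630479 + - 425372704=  - 1045003183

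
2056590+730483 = 2787073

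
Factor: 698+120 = 818 =2^1*409^1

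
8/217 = 8/217 =0.04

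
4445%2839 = 1606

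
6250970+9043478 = 15294448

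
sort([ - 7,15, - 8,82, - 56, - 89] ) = [ - 89, - 56, - 8, - 7,15,82 ] 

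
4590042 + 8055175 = 12645217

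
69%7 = 6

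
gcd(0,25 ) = 25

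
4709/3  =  4709/3 =1569.67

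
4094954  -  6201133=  - 2106179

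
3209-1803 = 1406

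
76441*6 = 458646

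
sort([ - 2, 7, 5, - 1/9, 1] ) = [-2,  -  1/9,1, 5, 7 ]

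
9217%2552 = 1561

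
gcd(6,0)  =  6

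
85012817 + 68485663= 153498480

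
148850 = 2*74425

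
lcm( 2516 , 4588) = 77996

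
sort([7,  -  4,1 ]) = [ - 4,1,7 ] 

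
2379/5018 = 183/386 = 0.47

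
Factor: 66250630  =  2^1 * 5^1*103^1*131^1*491^1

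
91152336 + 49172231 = 140324567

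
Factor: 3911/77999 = 3911^1*77999^ ( - 1 ) 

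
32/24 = 1 + 1/3= 1.33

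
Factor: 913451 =7^1*11^1 * 11863^1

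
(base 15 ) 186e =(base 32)54V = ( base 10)5279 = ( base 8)12237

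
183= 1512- 1329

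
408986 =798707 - 389721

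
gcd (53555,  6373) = 1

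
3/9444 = 1/3148 = 0.00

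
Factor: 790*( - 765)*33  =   - 19943550  =  - 2^1*3^3*5^2*11^1 * 17^1*79^1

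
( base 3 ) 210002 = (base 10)569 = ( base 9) 702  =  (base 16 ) 239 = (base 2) 1000111001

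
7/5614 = 1/802 = 0.00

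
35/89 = 35/89=0.39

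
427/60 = 427/60 = 7.12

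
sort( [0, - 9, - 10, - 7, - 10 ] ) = [ - 10, - 10, - 9,-7, 0 ]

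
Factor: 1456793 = 13^1*112061^1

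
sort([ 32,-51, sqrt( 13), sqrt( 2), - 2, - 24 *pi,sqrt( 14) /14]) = [ - 24*pi, - 51, - 2,sqrt ( 14)/14 , sqrt( 2 ),sqrt(13), 32]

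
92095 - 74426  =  17669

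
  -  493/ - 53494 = 493/53494  =  0.01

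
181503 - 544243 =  - 362740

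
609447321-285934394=323512927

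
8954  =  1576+7378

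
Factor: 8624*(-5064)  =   - 2^7* 3^1*7^2*11^1*211^1=   - 43671936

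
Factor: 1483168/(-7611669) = - 2^5*3^( - 2)*13^( - 1 )*67^( - 1) * 971^( - 1 )*46349^1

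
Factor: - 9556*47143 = -2^2*2389^1 * 47143^1 = - 450498508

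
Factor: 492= 2^2*3^1*41^1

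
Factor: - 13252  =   - 2^2 * 3313^1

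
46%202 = 46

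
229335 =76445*3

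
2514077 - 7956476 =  - 5442399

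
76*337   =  25612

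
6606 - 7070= - 464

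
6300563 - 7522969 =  - 1222406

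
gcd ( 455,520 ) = 65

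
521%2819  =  521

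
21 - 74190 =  - 74169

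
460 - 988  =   - 528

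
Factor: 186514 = 2^1 * 93257^1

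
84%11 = 7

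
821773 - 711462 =110311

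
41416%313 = 100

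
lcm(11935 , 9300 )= 716100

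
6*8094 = 48564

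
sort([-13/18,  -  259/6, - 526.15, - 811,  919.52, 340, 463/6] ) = [ - 811,-526.15  , - 259/6, - 13/18,  463/6,340 , 919.52]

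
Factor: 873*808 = 2^3 *3^2*97^1*101^1 = 705384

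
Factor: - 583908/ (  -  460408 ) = 2^(- 1 )*3^1 * 197^1 *233^ ( - 1)  =  591/466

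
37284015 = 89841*415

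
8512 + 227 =8739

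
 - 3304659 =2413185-5717844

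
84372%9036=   3048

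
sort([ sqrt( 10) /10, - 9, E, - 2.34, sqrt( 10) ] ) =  [ - 9, - 2.34,  sqrt(10) /10,  E,  sqrt ( 10)]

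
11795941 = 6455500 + 5340441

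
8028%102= 72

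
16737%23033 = 16737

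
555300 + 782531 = 1337831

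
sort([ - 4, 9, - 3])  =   [- 4, - 3, 9]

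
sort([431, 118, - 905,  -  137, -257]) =[ -905, - 257, - 137, 118, 431]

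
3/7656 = 1/2552 =0.00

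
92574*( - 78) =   -  7220772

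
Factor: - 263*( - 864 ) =227232 = 2^5*3^3*263^1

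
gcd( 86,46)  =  2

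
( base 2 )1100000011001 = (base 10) 6169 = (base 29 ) 79l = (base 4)1200121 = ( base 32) 60P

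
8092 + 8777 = 16869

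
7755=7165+590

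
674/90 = 337/45 = 7.49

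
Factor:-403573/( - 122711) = 911/277 = 277^ ( - 1) * 911^1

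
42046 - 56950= - 14904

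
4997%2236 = 525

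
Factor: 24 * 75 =1800=   2^3*3^2*5^2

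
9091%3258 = 2575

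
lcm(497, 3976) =3976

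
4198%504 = 166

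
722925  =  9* 80325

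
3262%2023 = 1239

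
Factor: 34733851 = 29^1*79^1*15161^1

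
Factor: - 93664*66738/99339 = -2^6*7^2*227^1*2927^1*33113^(- 1) = - 2083649344/33113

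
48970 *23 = 1126310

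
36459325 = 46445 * 785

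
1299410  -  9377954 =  - 8078544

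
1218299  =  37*32927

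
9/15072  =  3/5024 = 0.00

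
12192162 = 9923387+2268775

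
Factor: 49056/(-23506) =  - 48/23 = - 2^4*3^1 * 23^(  -  1)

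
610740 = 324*1885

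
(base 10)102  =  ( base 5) 402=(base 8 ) 146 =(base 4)1212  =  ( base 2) 1100110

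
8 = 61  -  53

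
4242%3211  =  1031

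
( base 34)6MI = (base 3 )101120021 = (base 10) 7702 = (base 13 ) 3676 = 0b1111000010110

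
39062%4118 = 2000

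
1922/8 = 240  +  1/4 = 240.25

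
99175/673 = 99175/673 = 147.36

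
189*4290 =810810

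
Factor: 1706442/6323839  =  2^1*3^1* 284407^1*6323839^( - 1)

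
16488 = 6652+9836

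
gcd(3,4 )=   1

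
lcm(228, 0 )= 0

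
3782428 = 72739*52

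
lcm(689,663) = 35139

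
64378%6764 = 3502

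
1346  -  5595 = -4249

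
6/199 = 6/199=0.03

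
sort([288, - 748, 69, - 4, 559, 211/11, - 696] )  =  [ - 748,-696,-4,  211/11,  69,  288, 559]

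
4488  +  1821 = 6309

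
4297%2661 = 1636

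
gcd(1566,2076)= 6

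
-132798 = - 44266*3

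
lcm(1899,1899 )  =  1899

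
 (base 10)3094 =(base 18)99G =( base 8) 6026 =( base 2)110000010110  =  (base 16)C16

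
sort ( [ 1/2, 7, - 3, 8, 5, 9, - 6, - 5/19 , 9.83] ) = [  -  6 , - 3, - 5/19, 1/2, 5, 7, 8,  9,9.83] 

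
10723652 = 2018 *5314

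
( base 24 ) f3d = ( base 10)8725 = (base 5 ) 234400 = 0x2215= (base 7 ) 34303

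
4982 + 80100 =85082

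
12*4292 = 51504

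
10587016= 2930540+7656476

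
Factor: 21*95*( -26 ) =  - 2^1 * 3^1*5^1*7^1*13^1*19^1 = - 51870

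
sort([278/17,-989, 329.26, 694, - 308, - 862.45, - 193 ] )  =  [-989, - 862.45, - 308, - 193, 278/17, 329.26, 694]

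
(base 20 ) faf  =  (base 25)9nf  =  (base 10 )6215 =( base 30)6r5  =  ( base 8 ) 14107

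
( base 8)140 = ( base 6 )240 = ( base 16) 60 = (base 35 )2Q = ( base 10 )96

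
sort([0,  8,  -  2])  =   [ -2,  0,8]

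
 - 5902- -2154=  - 3748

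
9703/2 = 9703/2=4851.50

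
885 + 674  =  1559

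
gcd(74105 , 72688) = 1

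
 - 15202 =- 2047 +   -  13155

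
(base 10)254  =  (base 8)376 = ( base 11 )211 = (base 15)11E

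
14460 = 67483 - 53023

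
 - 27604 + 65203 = 37599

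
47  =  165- 118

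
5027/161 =5027/161 = 31.22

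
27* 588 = 15876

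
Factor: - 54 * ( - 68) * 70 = 257040 = 2^4*3^3*5^1*7^1*17^1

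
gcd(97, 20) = 1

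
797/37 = 797/37 = 21.54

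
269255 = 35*7693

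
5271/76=5271/76=69.36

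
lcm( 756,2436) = 21924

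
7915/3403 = 7915/3403 = 2.33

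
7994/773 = 7994/773 = 10.34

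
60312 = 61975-1663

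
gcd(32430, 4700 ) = 470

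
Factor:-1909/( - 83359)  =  23^1*31^(  -  1)*83^1 * 2689^ ( - 1)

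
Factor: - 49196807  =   - 11^1*4472437^1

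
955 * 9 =8595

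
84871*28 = 2376388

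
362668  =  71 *5108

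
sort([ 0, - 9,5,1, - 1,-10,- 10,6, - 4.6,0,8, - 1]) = [  -  10 , -10, - 9, - 4.6,-1, - 1,0,0, 1,5, 6,8] 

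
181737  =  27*6731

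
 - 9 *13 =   -  117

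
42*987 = 41454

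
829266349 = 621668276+207598073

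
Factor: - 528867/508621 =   -  3^2*58763^1 *508621^( - 1 ) 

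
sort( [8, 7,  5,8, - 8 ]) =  [ - 8,5,7,8, 8 ] 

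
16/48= 1/3 = 0.33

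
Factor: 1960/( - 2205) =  - 8/9 = -2^3*3^(-2 )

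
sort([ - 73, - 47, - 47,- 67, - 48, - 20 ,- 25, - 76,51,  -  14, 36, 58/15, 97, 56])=[ - 76,  -  73, - 67, - 48, - 47,  -  47, - 25, - 20, - 14, 58/15, 36, 51, 56,97]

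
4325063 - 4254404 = 70659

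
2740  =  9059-6319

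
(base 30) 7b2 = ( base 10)6632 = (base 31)6rt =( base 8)14750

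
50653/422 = 120 + 13/422 = 120.03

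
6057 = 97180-91123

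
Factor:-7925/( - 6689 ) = 5^2 *317^1*6689^ (- 1 ) 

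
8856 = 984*9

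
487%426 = 61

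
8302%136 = 6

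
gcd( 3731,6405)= 7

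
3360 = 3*1120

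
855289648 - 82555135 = 772734513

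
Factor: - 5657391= - 3^3*209533^1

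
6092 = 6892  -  800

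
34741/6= 34741/6 = 5790.17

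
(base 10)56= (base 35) 1l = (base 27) 22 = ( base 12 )48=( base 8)70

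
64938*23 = 1493574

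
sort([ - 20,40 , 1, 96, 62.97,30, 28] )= [ - 20, 1,  28,30,40,62.97,96] 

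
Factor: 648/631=2^3* 3^4*631^(  -  1 ) 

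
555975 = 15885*35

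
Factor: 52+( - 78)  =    -  2^1*13^1 = - 26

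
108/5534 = 54/2767 = 0.02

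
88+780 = 868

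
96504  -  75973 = 20531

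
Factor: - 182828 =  - 2^2*45707^1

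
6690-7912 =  - 1222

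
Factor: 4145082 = 2^1*3^1*191^1*3617^1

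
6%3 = 0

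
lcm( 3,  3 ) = 3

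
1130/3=1130/3= 376.67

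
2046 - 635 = 1411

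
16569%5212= 933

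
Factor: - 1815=-3^1*5^1*11^2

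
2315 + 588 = 2903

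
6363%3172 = 19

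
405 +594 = 999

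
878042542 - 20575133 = 857467409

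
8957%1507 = 1422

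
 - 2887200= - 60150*48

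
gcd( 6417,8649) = 279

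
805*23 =18515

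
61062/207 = 20354/69=294.99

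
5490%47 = 38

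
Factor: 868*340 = 295120 = 2^4 * 5^1*7^1 * 17^1*31^1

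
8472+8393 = 16865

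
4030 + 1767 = 5797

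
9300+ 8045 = 17345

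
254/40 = 6 + 7/20 = 6.35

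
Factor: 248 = 2^3*31^1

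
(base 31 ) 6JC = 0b1100011011111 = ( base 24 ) B17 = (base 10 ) 6367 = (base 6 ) 45251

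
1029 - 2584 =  - 1555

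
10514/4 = 2628 + 1/2 = 2628.50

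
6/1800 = 1/300 = 0.00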